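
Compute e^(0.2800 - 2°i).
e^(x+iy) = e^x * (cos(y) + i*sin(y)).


e^0.2800 = 1.3231
cos(-2°) = 0.9994
sin(-2°) = -0.0349
Real = 1.3231*0.9994 = 1.3223
Imag = 1.3231*(-0.0349) = -0.0462

1.3223 - 0.0462i


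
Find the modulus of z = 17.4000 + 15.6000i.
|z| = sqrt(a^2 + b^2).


|z| = sqrt(17.4^2 + 15.6^2) = sqrt(302.76 + 243.36) = sqrt(546.12) = 23.3692

|z| = 23.3692


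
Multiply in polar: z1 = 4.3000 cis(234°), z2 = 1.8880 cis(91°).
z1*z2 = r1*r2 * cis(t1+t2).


r = 4.3000 * 1.8880 = 8.1184
theta = 234° + 91° = 325° = 325° (mod 360)

8.1184 cis(325°)


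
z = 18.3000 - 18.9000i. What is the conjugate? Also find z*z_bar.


z_bar = 18.3000 + 18.9000i
z*z_bar = 18.3^2 + (-18.9)^2 = 334.89 + 357.21 = 692.1

z_bar = 18.3000 + 18.9000i, z*z_bar = 692.1


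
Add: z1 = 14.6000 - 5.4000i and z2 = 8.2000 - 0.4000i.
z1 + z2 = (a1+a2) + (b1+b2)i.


Real: 14.6 + 8.2 = 22.8
Imag: -5.4 - 0.4 = -5.8

22.8000 - 5.8000i


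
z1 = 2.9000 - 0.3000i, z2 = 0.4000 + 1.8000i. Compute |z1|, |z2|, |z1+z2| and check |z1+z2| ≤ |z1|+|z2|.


|z1| = sqrt(2.9^2 + (-0.3)^2) = sqrt(8.5) = 2.9155
|z2| = sqrt(0.4^2 + 1.8^2) = sqrt(3.4) = 1.8439
z1+z2 = 3.3000 + 1.5000i
|z1+z2| = sqrt(13.14) = 3.6249
|z1|+|z2| = 2.9155 + 1.8439 = 4.7594

|z1+z2| = 3.6249 ≤ |z1|+|z2| = 4.7594 (verified)


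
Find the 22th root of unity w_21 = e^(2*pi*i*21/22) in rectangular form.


Angle = 360*21/22 = 343.6364°
a = cos(343.6364°) = 0.9595
b = sin(343.6364°) = -0.2817

0.9595 - 0.2817i


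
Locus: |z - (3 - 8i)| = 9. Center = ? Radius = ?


|z - z0| = r is a circle with center z0 and radius r.
Center = (3, -8), radius = 9

Circle with center (3, -8) and radius 9


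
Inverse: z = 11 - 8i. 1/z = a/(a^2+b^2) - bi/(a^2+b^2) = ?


|z|^2 = 121+64 = 185
1/z = (11 + 8i)/185

1/z = 0.0595 + 0.0432i


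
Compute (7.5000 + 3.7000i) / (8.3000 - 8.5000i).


Conjugate of z2 = 8.3000 + 8.5000i
Numerator: (7.5000 + 3.7000i)(8.3000 + 8.5000i) = 30.8000 + 94.4600i
Denominator: 8.3^2 + (-8.5)^2 = 141.14
Result = (30.8000 + 94.4600i)/141.14

0.2182 + 0.6693i


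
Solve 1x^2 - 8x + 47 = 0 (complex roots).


disc = (-8)^2 - 4*1*47 = 64 - 188 = -124
sqrt(|disc|) = sqrt(124) = 11.1355
Real part = 8/(2*1) = 4.0000
Imag part = 11.1355/(2*1) = 5.5678

4.0000 ± 5.5678i


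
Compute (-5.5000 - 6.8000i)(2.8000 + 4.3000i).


Real = -5.5*2.8 - (-6.8)*4.3 = -15.4 - (-29.24) = 13.84
Imag = -5.5*4.3 + 2.8*(-6.8) = -23.65 - (19.04) = -42.69

13.8400 - 42.6900i


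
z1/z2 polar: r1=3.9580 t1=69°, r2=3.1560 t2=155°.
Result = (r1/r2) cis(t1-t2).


r = 3.9580 / 3.1560 = 1.2541
theta = 69° - 155° = -86° = 274° (mod 360)

1.2541 cis(274°)


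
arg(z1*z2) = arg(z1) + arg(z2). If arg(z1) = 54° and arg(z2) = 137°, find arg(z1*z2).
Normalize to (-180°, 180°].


arg(z1*z2) = 54° + 137° = 191°
Normalized to (-180°, 180°]: -169°

-169°


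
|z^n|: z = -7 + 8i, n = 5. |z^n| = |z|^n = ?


|z| = sqrt(49+64) = sqrt(113) = 10.6301
|z^5| = |z|^5 = (sqrt(113))^5 = 113^2 * sqrt(113) = 12769*sqrt(113)

|z^5| = 12769*sqrt(113) ≈ 135736.3319


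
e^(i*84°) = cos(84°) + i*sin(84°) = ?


cos(84°) = 0.1045
sin(84°) = 0.9945

e^(i*84°) = 0.1045 + 0.9945i


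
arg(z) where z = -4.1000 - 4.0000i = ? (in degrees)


Re = -4.1, Im = -4
arg = atan2(-4, -4.1) = -135.7073 degrees

arg(z) = -135.7073 degrees


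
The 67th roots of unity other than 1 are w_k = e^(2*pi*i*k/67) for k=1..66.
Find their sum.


With w = e^(2*pi*i/67), all 67 of the 67th roots of unity w^0 = 1, w, ..., w^(66) sum to 0: 1 + w + ... + w^(66) = (1 - w^67)/(1 - w) = 0 since w^67 = 1, w ≠ 1.
Removing the root 1: w + w^2 + ... + w^(66) = 0 - 1 = -1

Sum = -1


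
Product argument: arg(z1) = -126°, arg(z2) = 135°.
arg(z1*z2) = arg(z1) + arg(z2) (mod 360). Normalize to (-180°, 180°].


arg(z1*z2) = -126° + 135° = 9°
Normalized to (-180°, 180°]: 9°

9°


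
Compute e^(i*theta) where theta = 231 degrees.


cos(231°) = -0.6293
sin(231°) = -0.7771

e^(i*231°) = -0.6293 - 0.7771i


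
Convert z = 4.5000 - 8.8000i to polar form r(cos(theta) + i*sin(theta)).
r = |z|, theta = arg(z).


r = sqrt(20.25+77.44) = sqrt(97.69) = 9.8838
theta = atan2(-8.8, 4.5) = -62.9164 degrees

r = 9.8838, theta = -62.9164 degrees


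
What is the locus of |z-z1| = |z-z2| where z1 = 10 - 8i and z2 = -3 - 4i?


Equal distances means the locus is the perpendicular bisector of z1 and z2.
Midpoint = ((10+(-3))/2, (-8+(-4))/2) = (3.5000, -6.0000)

Perpendicular bisector through (3.5000, -6.0000)


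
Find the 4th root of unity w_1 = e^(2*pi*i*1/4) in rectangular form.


Angle = 360*1/4 = 90°
a = cos(90°) = 0
b = sin(90°) = 1.0000

0 + 1.0000i


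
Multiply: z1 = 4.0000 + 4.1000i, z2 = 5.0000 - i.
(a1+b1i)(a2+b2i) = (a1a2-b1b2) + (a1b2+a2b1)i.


Real = 4*5 - 4.1*(-1) = 20 - (-4.1) = 24.1
Imag = 4*(-1) + 5*4.1 = -4 + 20.5 = 16.5

24.1000 + 16.5000i


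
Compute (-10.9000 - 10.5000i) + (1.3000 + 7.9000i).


Real: -10.9 + 1.3 = -9.6
Imag: -10.5 + 7.9 = -2.6

-9.6000 - 2.6000i


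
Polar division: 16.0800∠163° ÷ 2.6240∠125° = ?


r = 16.0800 / 2.6240 = 6.1280
theta = 163° - 125° = 38° = 38° (mod 360)

6.1280 cis(38°)


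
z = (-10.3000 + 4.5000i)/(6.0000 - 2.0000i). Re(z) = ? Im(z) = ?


Multiply by conjugate: (-10.3000 + 4.5000i)(6.0000 + 2.0000i) / (6^2 + (-2)^2)
Numerator real = -10.3*6 + 4.5*(-2) = -70.8
Numerator imag = 4.5*6 - (-10.3)*(-2) = 6.4
Denominator = 40
Re(z) = -70.8/40 = -1.7700
Im(z) = 6.4/40 = 0.1600

Re(z) = -1.7700, Im(z) = 0.1600


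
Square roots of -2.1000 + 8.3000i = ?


|z| = sqrt(4.41+68.89) = 8.5615
sqrt((|z|+a)/2) = sqrt((8.5615+(-2.1))/2) = sqrt(3.2308) = 1.7974
sqrt((|z|-a)/2) = sqrt((8.5615-(-2.1))/2) = sqrt(5.3308) = 2.3088

±(1.7974 + 2.3088i) i.e. 1.7974 + 2.3088i and -1.7974 - 2.3088i


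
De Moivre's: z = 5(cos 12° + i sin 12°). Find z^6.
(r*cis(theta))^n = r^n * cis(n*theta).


r^6 = 5^6 = 15625
n*theta = 6*12° = 72° = 72° (mod 360)
a = 15625*cos(72°) = 4828.3905
b = 15625*sin(72°) = 14860.2581

15625 cis(72°) = 4828.3905 + 14860.2581i


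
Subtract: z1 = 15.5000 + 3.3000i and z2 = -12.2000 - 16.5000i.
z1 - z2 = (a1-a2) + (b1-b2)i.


Real: 15.5 + 12.2 = 27.7
Imag: 3.3 + 16.5 = 19.8

27.7000 + 19.8000i


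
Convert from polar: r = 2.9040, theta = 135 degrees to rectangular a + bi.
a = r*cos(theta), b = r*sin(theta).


a = 2.9040*cos(135°) = 2.9040*(-0.7071) = -2.0534
b = 2.9040*sin(135°) = 2.9040*0.7071 = 2.0534

-2.0534 + 2.0534i


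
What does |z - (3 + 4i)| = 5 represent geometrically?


|z - z0| = r is a circle with center z0 and radius r.
Center = (3, 4), radius = 5

Circle with center (3, 4) and radius 5


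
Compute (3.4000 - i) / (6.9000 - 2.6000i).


Conjugate of z2 = 6.9000 + 2.6000i
Numerator: (3.4000 - i)(6.9000 + 2.6000i) = 26.0600 + 1.9400i
Denominator: 6.9^2 + (-2.6)^2 = 54.37
Result = (26.0600 + 1.9400i)/54.37

0.4793 + 0.0357i


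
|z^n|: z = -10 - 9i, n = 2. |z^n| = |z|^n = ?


|z| = sqrt(100+81) = sqrt(181) = 13.4536
|z^2| = |z|^2 = (sqrt(181))^2 = 181

|z^2| = 181


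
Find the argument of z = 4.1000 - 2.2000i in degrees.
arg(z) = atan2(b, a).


Re = 4.1, Im = -2.2
arg = atan2(-2.2, 4.1) = -28.2174 degrees

arg(z) = -28.2174 degrees


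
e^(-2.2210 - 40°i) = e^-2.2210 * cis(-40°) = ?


e^-2.2210 = 0.1085
cos(-40°) = 0.766
sin(-40°) = -0.6428
Real = 0.1085*0.766 = 0.0831
Imag = 0.1085*(-0.6428) = -0.0697

0.0831 - 0.0697i


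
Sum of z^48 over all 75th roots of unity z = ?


The roots are w_k = w^k with w = e^(2*pi*i/75), and (w^k)^48 = (w^48)^k.
So S = 1 + u + u^2 + ... + u^(74) with u = w^48.
48 = 0*75 + 48, so 48 is not a multiple of 75: u = w^48 ≠ 1 (w is a primitive 75th root), while u^75 = (w^75)^48 = 1.
Geometric series: S = (1 - u^75)/(1 - u) = (1 - 1)/(1 - u) = 0

S = 0


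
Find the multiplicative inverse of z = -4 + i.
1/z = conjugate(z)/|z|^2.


|z|^2 = 16+1 = 17
1/z = (-4 - 1i)/17

1/z = -0.2353 - 0.0588i


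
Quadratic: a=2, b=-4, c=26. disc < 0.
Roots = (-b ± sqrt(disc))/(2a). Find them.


disc = (-4)^2 - 4*2*26 = 16 - 208 = -192
sqrt(|disc|) = sqrt(192) = 13.8564
Real part = 4/(2*2) = 1.0000
Imag part = 13.8564/(2*2) = 3.4641

1.0000 ± 3.4641i


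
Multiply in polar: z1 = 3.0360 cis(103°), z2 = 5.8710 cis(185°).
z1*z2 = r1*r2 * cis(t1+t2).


r = 3.0360 * 5.8710 = 17.8244
theta = 103° + 185° = 288° = 288° (mod 360)

17.8244 cis(288°)


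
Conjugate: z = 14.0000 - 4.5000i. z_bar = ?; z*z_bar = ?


z_bar = 14.0000 + 4.5000i
z*z_bar = 14^2 + (-4.5)^2 = 196 + 20.25 = 216.25

z_bar = 14.0000 + 4.5000i, z*z_bar = 216.25


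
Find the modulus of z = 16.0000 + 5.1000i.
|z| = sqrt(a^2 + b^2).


|z| = sqrt(16^2 + 5.1^2) = sqrt(256 + 26.01) = sqrt(282.01) = 16.7932

|z| = 16.7932


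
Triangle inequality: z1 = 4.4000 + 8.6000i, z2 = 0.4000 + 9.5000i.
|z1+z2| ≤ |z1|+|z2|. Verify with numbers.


|z1| = sqrt(4.4^2 + 8.6^2) = sqrt(93.32) = 9.6602
|z2| = sqrt(0.4^2 + 9.5^2) = sqrt(90.41) = 9.5084
z1+z2 = 4.8000 + 18.1000i
|z1+z2| = sqrt(350.65) = 18.7257
|z1|+|z2| = 9.6602 + 9.5084 = 19.1686

|z1+z2| = 18.7257 ≤ |z1|+|z2| = 19.1686 (verified)


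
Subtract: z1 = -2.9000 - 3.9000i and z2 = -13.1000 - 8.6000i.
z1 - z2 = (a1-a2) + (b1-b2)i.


Real: -2.9 + 13.1 = 10.2
Imag: -3.9 + 8.6 = 4.7

10.2000 + 4.7000i


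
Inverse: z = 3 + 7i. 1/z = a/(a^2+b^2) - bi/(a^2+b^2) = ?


|z|^2 = 9+49 = 58
1/z = (3 - 7i)/58

1/z = 0.0517 - 0.1207i


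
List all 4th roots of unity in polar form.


The 4th roots of unity are cis(360k/4°) for k=0..3
Angle step = 360/4 = 90°
Primitive root: cis(90°)
Primitive root = 0 + 1.0000i

4 roots at angles: 0°, 90°, 180°, 270°


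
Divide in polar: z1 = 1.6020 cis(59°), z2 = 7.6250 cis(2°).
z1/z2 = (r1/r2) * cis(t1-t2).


r = 1.6020 / 7.6250 = 0.2101
theta = 59° - 2° = 57° = 57° (mod 360)

0.2101 cis(57°)


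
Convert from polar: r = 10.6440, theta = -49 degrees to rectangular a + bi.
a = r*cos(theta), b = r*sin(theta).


a = 10.6440*cos(-49°) = 10.6440*0.65606 = 6.9831
b = 10.6440*sin(-49°) = 10.6440*(-0.75471) = -8.0331

6.9831 - 8.0331i


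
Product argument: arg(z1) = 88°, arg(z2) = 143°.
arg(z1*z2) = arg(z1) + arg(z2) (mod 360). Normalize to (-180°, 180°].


arg(z1*z2) = 88° + 143° = 231°
Normalized to (-180°, 180°]: -129°

-129°


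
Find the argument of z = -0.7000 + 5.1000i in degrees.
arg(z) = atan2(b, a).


Re = -0.7, Im = 5.1
arg = atan2(5.1, -0.7) = 97.8153 degrees

arg(z) = 97.8153 degrees


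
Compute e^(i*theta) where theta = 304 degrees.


cos(304°) = 0.5592
sin(304°) = -0.8290

e^(i*304°) = 0.5592 - 0.8290i


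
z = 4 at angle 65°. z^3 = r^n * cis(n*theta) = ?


r^3 = 4^3 = 64
n*theta = 3*65° = 195° = 195° (mod 360)
a = 64*cos(195°) = -61.8193
b = 64*sin(195°) = -16.5644

64 cis(195°) = -61.8193 - 16.5644i


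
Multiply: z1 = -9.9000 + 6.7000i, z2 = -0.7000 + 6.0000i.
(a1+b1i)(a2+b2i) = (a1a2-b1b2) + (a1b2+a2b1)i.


Real = -9.9*(-0.7) - 6.7*6 = 6.93 - 40.2 = -33.27
Imag = -9.9*6 - (0.7)*6.7 = -59.4 - (4.69) = -64.09

-33.2700 - 64.0900i


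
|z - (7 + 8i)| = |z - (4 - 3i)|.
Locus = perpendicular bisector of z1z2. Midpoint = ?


Equal distances means the locus is the perpendicular bisector of z1 and z2.
Midpoint = ((7+4)/2, (8+(-3))/2) = (5.5000, 2.5000)

Perpendicular bisector through (5.5000, 2.5000)


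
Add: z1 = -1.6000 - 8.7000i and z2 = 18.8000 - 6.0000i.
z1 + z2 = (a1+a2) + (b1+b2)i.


Real: -1.6 + 18.8 = 17.2
Imag: -8.7 - 6 = -14.7

17.2000 - 14.7000i


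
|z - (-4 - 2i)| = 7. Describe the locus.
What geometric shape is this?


|z - z0| = r is a circle with center z0 and radius r.
Center = (-4, -2), radius = 7

Circle with center (-4, -2) and radius 7


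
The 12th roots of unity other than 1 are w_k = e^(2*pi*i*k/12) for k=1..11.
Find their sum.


With w = e^(2*pi*i/12), all 12 of the 12th roots of unity w^0 = 1, w, ..., w^(11) sum to 0: 1 + w + ... + w^(11) = (1 - w^12)/(1 - w) = 0 since w^12 = 1, w ≠ 1.
Removing the root 1: w + w^2 + ... + w^(11) = 0 - 1 = -1

Sum = -1


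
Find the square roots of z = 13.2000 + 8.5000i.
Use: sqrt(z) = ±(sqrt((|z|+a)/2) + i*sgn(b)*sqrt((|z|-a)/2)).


|z| = sqrt(174.24+72.25) = 15.7000
sqrt((|z|+a)/2) = sqrt((15.7000+13.2)/2) = sqrt(14.4500) = 3.8013
sqrt((|z|-a)/2) = sqrt((15.7000-13.2)/2) = sqrt(1.2500) = 1.1180

±(3.8013 + 1.1180i) i.e. 3.8013 + 1.1180i and -3.8013 - 1.1180i


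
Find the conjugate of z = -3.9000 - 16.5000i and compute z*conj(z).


z_bar = -3.9000 + 16.5000i
z*z_bar = (-3.9)^2 + (-16.5)^2 = 15.21 + 272.25 = 287.46

z_bar = -3.9000 + 16.5000i, z*z_bar = 287.46


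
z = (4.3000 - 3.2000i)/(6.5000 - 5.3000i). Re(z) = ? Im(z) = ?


Multiply by conjugate: (4.3000 - 3.2000i)(6.5000 + 5.3000i) / (6.5^2 + (-5.3)^2)
Numerator real = 4.3*6.5 - (3.2)*(-5.3) = 44.91
Numerator imag = -3.2*6.5 - 4.3*(-5.3) = 1.99
Denominator = 70.34
Re(z) = 44.91/70.34 = 0.6385
Im(z) = 1.99/70.34 = 0.0283

Re(z) = 0.6385, Im(z) = 0.0283


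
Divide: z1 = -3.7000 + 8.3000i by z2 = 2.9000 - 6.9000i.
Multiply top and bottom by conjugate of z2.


Conjugate of z2 = 2.9000 + 6.9000i
Numerator: (-3.7000 + 8.3000i)(2.9000 + 6.9000i) = -68.0000 - 1.4600i
Denominator: 2.9^2 + (-6.9)^2 = 56.02
Result = (-68.0000 - 1.4600i)/56.02

-1.2139 - 0.0261i


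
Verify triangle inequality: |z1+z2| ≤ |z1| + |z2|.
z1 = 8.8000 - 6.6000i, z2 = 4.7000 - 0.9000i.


|z1| = sqrt(8.8^2 + (-6.6)^2) = sqrt(121) = 11.0000
|z2| = sqrt(4.7^2 + (-0.9)^2) = sqrt(22.9) = 4.7854
z1+z2 = 13.5000 - 7.5000i
|z1+z2| = sqrt(238.5) = 15.4434
|z1|+|z2| = 11.0000 + 4.7854 = 15.7854

|z1+z2| = 15.4434 ≤ |z1|+|z2| = 15.7854 (verified)


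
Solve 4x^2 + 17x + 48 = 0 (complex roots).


disc = 17^2 - 4*4*48 = 289 - 768 = -479
sqrt(|disc|) = sqrt(479) = 21.8861
Real part = -17/(2*4) = -2.1250
Imag part = 21.8861/(2*4) = 2.7358

-2.1250 ± 2.7358i


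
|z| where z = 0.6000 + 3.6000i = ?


|z| = sqrt(0.6^2 + 3.6^2) = sqrt(0.36 + 12.96) = sqrt(13.32) = 3.6497

|z| = 3.6497


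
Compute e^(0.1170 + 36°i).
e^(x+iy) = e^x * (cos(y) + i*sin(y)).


e^0.1170 = 1.1241
cos(36°) = 0.809
sin(36°) = 0.5878
Real = 1.1241*0.809 = 0.9094
Imag = 1.1241*0.5878 = 0.6607

0.9094 + 0.6607i


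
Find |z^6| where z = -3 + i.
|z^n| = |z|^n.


|z| = sqrt(9+1) = sqrt(10) = 3.1623
|z^6| = |z|^6 = (sqrt(10))^6 = 10^3 = 1000

|z^6| = 1000


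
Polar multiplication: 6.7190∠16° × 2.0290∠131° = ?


r = 6.7190 * 2.0290 = 13.6329
theta = 16° + 131° = 147° = 147° (mod 360)

13.6329 cis(147°)


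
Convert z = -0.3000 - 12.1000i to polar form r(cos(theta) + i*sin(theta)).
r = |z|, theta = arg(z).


r = sqrt(0.09+146.41) = sqrt(146.5) = 12.1037
theta = atan2(-12.1, -0.3) = -91.4203 degrees

r = 12.1037, theta = -91.4203 degrees


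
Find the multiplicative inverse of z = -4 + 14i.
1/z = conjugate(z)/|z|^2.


|z|^2 = 16+196 = 212
1/z = (-4 - 14i)/212

1/z = -0.0189 - 0.0660i


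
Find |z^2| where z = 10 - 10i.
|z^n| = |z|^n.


|z| = sqrt(100+100) = sqrt(200) = 14.1421
|z^2| = |z|^2 = (sqrt(200))^2 = 200

|z^2| = 200


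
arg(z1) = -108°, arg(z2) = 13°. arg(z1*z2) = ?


arg(z1*z2) = -108° + 13° = -95°
Normalized to (-180°, 180°]: -95°

-95°


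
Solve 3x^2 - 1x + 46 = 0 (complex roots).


disc = (-1)^2 - 4*3*46 = 1 - 552 = -551
sqrt(|disc|) = sqrt(551) = 23.4734
Real part = 1/(2*3) = 0.1667
Imag part = 23.4734/(2*3) = 3.9122

0.1667 ± 3.9122i


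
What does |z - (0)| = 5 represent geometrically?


|z - z0| = r is a circle with center z0 and radius r.
Center = (0, 0), radius = 5

Circle with center (0, 0) and radius 5


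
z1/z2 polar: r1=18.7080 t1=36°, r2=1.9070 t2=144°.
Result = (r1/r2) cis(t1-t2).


r = 18.7080 / 1.9070 = 9.8102
theta = 36° - 144° = -108° = 252° (mod 360)

9.8102 cis(252°)


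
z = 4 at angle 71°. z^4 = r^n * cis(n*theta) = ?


r^4 = 4^4 = 256
n*theta = 4*71° = 284° = 284° (mod 360)
a = 256*cos(284°) = 61.9320
b = 256*sin(284°) = -248.3957

256 cis(284°) = 61.9320 - 248.3957i


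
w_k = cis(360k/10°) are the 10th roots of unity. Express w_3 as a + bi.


Angle = 360*3/10 = 108°
a = cos(108°) = -0.3090
b = sin(108°) = 0.9511

-0.3090 + 0.9511i


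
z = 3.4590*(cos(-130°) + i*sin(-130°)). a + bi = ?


a = 3.4590*cos(-130°) = 3.4590*(-0.6428) = -2.2234
b = 3.4590*sin(-130°) = 3.4590*(-0.76604) = -2.6497

-2.2234 - 2.6497i


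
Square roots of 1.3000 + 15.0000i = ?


|z| = sqrt(1.69+225) = 15.0562
sqrt((|z|+a)/2) = sqrt((15.0562+1.3)/2) = sqrt(8.1781) = 2.8597
sqrt((|z|-a)/2) = sqrt((15.0562-1.3)/2) = sqrt(6.8781) = 2.6226

±(2.8597 + 2.6226i) i.e. 2.8597 + 2.6226i and -2.8597 - 2.6226i


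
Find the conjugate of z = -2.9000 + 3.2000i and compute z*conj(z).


z_bar = -2.9000 - 3.2000i
z*z_bar = (-2.9)^2 + 3.2^2 = 8.41 + 10.24 = 18.65

z_bar = -2.9000 - 3.2000i, z*z_bar = 18.65


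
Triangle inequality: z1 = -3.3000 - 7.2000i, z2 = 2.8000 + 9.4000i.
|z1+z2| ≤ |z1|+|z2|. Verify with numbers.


|z1| = sqrt((-3.3)^2 + (-7.2)^2) = sqrt(62.73) = 7.9202
|z2| = sqrt(2.8^2 + 9.4^2) = sqrt(96.2) = 9.8082
z1+z2 = -0.5000 + 2.2000i
|z1+z2| = sqrt(5.09) = 2.2561
|z1|+|z2| = 7.9202 + 9.8082 = 17.7284

|z1+z2| = 2.2561 ≤ |z1|+|z2| = 17.7284 (verified)


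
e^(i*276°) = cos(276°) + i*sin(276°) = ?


cos(276°) = 0.1045
sin(276°) = -0.9945

e^(i*276°) = 0.1045 - 0.9945i


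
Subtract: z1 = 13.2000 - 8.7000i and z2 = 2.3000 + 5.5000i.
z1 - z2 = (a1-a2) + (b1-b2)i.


Real: 13.2 - 2.3 = 10.9
Imag: -8.7 - 5.5 = -14.2

10.9000 - 14.2000i


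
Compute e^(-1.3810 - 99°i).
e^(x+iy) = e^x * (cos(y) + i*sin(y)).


e^-1.3810 = 0.2513
cos(-99°) = -0.1564
sin(-99°) = -0.9877
Real = 0.2513*(-0.1564) = -0.0393
Imag = 0.2513*(-0.9877) = -0.2482

-0.0393 - 0.2482i


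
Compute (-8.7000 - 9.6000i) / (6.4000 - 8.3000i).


Conjugate of z2 = 6.4000 + 8.3000i
Numerator: (-8.7000 - 9.6000i)(6.4000 + 8.3000i) = 24.0000 - 133.6500i
Denominator: 6.4^2 + (-8.3)^2 = 109.85
Result = (24.0000 - 133.6500i)/109.85

0.2185 - 1.2167i


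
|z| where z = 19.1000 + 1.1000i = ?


|z| = sqrt(19.1^2 + 1.1^2) = sqrt(364.81 + 1.21) = sqrt(366.02) = 19.1316

|z| = 19.1316


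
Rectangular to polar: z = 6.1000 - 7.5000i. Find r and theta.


r = sqrt(37.21+56.25) = sqrt(93.46) = 9.6675
theta = atan2(-7.5, 6.1) = -50.8774 degrees

r = 9.6675, theta = -50.8774 degrees


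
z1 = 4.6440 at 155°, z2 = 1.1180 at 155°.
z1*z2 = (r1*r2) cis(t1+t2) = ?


r = 4.6440 * 1.1180 = 5.1920
theta = 155° + 155° = 310° = 310° (mod 360)

5.1920 cis(310°)


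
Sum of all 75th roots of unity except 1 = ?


With w = e^(2*pi*i/75), all 75 of the 75th roots of unity w^0 = 1, w, ..., w^(74) sum to 0: 1 + w + ... + w^(74) = (1 - w^75)/(1 - w) = 0 since w^75 = 1, w ≠ 1.
Removing the root 1: w + w^2 + ... + w^(74) = 0 - 1 = -1

Sum = -1


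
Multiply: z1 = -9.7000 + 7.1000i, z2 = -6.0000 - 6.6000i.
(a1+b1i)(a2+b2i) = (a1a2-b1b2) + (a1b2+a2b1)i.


Real = -9.7*(-6) - 7.1*(-6.6) = 58.2 - (-46.86) = 105.06
Imag = -9.7*(-6.6) - (6)*7.1 = 64.02 - (42.6) = 21.42

105.0600 + 21.4200i


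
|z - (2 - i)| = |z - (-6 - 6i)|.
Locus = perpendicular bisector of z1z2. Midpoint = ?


Equal distances means the locus is the perpendicular bisector of z1 and z2.
Midpoint = ((2+(-6))/2, (-1+(-6))/2) = (-2.0000, -3.5000)

Perpendicular bisector through (-2.0000, -3.5000)


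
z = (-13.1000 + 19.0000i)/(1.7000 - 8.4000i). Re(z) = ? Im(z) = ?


Multiply by conjugate: (-13.1000 + 19.0000i)(1.7000 + 8.4000i) / (1.7^2 + (-8.4)^2)
Numerator real = -13.1*1.7 + 19*(-8.4) = -181.87
Numerator imag = 19*1.7 - (-13.1)*(-8.4) = -77.74
Denominator = 73.45
Re(z) = -181.87/73.45 = -2.4761
Im(z) = -77.74/73.45 = -1.0584

Re(z) = -2.4761, Im(z) = -1.0584


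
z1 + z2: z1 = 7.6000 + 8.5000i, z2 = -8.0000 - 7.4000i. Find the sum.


Real: 7.6 - 8 = -0.4
Imag: 8.5 - 7.4 = 1.1

-0.4000 + 1.1000i


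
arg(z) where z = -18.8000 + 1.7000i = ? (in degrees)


Re = -18.8, Im = 1.7
arg = atan2(1.7, -18.8) = 174.8331 degrees

arg(z) = 174.8331 degrees


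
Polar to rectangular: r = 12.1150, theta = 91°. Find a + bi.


a = 12.1150*cos(91°) = 12.1150*(-0.01745) = -0.2114
b = 12.1150*sin(91°) = 12.1150*0.99985 = 12.1132

-0.2114 + 12.1132i


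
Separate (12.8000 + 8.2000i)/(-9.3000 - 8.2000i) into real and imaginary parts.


Multiply by conjugate: (12.8000 + 8.2000i)(-9.3000 + 8.2000i) / ((-9.3)^2 + (-8.2)^2)
Numerator real = 12.8*(-9.3) + 8.2*(-8.2) = -186.28
Numerator imag = 8.2*(-9.3) - 12.8*(-8.2) = 28.7
Denominator = 153.73
Re(z) = -186.28/153.73 = -1.2117
Im(z) = 28.7/153.73 = 0.1867

Re(z) = -1.2117, Im(z) = 0.1867


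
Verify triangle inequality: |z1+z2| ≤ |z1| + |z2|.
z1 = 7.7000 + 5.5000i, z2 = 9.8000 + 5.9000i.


|z1| = sqrt(7.7^2 + 5.5^2) = sqrt(89.54) = 9.4626
|z2| = sqrt(9.8^2 + 5.9^2) = sqrt(130.85) = 11.4390
z1+z2 = 17.5000 + 11.4000i
|z1+z2| = sqrt(436.21) = 20.8856
|z1|+|z2| = 9.4626 + 11.4390 = 20.9016

|z1+z2| = 20.8856 ≤ |z1|+|z2| = 20.9016 (verified)


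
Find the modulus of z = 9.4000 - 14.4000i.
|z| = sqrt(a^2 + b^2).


|z| = sqrt(9.4^2 + (-14.4)^2) = sqrt(88.36 + 207.36) = sqrt(295.72) = 17.1965

|z| = 17.1965


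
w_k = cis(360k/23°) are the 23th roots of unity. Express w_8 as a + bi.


Angle = 360*8/23 = 125.2174°
a = cos(125.2174°) = -0.5767
b = sin(125.2174°) = 0.8170

-0.5767 + 0.8170i


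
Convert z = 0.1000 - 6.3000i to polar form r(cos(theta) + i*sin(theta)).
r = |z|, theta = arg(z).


r = sqrt(0.01+39.69) = sqrt(39.7) = 6.3008
theta = atan2(-6.3, 0.1) = -89.0906 degrees

r = 6.3008, theta = -89.0906 degrees


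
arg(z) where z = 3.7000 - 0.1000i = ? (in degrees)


Re = 3.7, Im = -0.1
arg = atan2(-0.1, 3.7) = -1.5482 degrees

arg(z) = -1.5482 degrees


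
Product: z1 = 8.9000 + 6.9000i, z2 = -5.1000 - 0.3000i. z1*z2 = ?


Real = 8.9*(-5.1) - 6.9*(-0.3) = -45.39 - (-2.07) = -43.32
Imag = 8.9*(-0.3) - (5.1)*6.9 = -2.67 - (35.19) = -37.86

-43.3200 - 37.8600i


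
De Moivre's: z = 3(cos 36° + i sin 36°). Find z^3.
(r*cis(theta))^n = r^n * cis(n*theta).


r^3 = 3^3 = 27
n*theta = 3*36° = 108° = 108° (mod 360)
a = 27*cos(108°) = -8.3435
b = 27*sin(108°) = 25.6785

27 cis(108°) = -8.3435 + 25.6785i


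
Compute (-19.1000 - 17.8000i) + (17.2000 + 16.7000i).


Real: -19.1 + 17.2 = -1.9
Imag: -17.8 + 16.7 = -1.1

-1.9000 - 1.1000i


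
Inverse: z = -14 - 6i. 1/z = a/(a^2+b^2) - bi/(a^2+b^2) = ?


|z|^2 = 196+36 = 232
1/z = (-14 + 6i)/232

1/z = -0.0603 + 0.0259i


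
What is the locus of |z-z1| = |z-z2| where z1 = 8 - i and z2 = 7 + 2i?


Equal distances means the locus is the perpendicular bisector of z1 and z2.
Midpoint = ((8+7)/2, (-1+2)/2) = (7.5000, 0.5000)

Perpendicular bisector through (7.5000, 0.5000)


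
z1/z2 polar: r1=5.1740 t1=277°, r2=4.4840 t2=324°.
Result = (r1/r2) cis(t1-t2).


r = 5.1740 / 4.4840 = 1.1539
theta = 277° - 324° = -47° = 313° (mod 360)

1.1539 cis(313°)


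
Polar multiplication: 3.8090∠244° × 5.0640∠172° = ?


r = 3.8090 * 5.0640 = 19.2888
theta = 244° + 172° = 416° = 56° (mod 360)

19.2888 cis(56°)


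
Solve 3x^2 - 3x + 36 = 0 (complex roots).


disc = (-3)^2 - 4*3*36 = 9 - 432 = -423
sqrt(|disc|) = sqrt(423) = 20.5670
Real part = 3/(2*3) = 0.5000
Imag part = 20.5670/(2*3) = 3.4278

0.5000 ± 3.4278i


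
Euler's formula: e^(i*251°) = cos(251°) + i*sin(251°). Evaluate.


cos(251°) = -0.3256
sin(251°) = -0.9455

e^(i*251°) = -0.3256 - 0.9455i


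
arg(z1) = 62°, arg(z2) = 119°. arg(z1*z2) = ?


arg(z1*z2) = 62° + 119° = 181°
Normalized to (-180°, 180°]: -179°

-179°


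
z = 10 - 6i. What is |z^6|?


|z| = sqrt(100+36) = sqrt(136) = 11.6619
|z^6| = |z|^6 = (sqrt(136))^6 = 136^3 = 2515456

|z^6| = 2515456


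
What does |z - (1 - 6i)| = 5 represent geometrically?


|z - z0| = r is a circle with center z0 and radius r.
Center = (1, -6), radius = 5

Circle with center (1, -6) and radius 5


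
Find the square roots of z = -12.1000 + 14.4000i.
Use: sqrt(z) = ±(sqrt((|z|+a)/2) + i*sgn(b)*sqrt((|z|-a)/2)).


|z| = sqrt(146.41+207.36) = 18.8088
sqrt((|z|+a)/2) = sqrt((18.8088+(-12.1))/2) = sqrt(3.3544) = 1.8315
sqrt((|z|-a)/2) = sqrt((18.8088-(-12.1))/2) = sqrt(15.4544) = 3.9312

±(1.8315 + 3.9312i) i.e. 1.8315 + 3.9312i and -1.8315 - 3.9312i


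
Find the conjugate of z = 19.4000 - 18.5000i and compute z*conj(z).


z_bar = 19.4000 + 18.5000i
z*z_bar = 19.4^2 + (-18.5)^2 = 376.36 + 342.25 = 718.61

z_bar = 19.4000 + 18.5000i, z*z_bar = 718.61


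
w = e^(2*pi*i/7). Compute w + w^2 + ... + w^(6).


With w = e^(2*pi*i/7), all 7 of the 7th roots of unity w^0 = 1, w, ..., w^(6) sum to 0: 1 + w + ... + w^(6) = (1 - w^7)/(1 - w) = 0 since w^7 = 1, w ≠ 1.
Removing the root 1: w + w^2 + ... + w^(6) = 0 - 1 = -1

Sum = -1


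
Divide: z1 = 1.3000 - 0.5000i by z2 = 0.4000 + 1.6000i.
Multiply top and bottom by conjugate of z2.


Conjugate of z2 = 0.4000 - 1.6000i
Numerator: (1.3000 - 0.5000i)(0.4000 - 1.6000i) = -0.2800 - 2.2800i
Denominator: 0.4^2 + 1.6^2 = 2.72
Result = (-0.2800 - 2.2800i)/2.72

-0.1029 - 0.8382i


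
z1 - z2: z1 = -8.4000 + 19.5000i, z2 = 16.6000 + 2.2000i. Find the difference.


Real: -8.4 - 16.6 = -25
Imag: 19.5 - 2.2 = 17.3

-25.0000 + 17.3000i


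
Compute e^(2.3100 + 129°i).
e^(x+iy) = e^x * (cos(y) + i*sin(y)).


e^2.3100 = 10.0744
cos(129°) = -0.62932
sin(129°) = 0.77715
Real = 10.0744*(-0.62932) = -6.3400
Imag = 10.0744*0.77715 = 7.8293

-6.3400 + 7.8293i


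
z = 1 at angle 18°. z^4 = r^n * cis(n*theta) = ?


r^4 = 1^4 = 1
n*theta = 4*18° = 72° = 72° (mod 360)
a = 1*cos(72°) = 0.3090
b = 1*sin(72°) = 0.9511

1 cis(72°) = 0.3090 + 0.9511i


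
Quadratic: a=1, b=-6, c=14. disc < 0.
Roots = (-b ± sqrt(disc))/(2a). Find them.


disc = (-6)^2 - 4*1*14 = 36 - 56 = -20
sqrt(|disc|) = sqrt(20) = 4.4721
Real part = 6/(2*1) = 3.0000
Imag part = 4.4721/(2*1) = 2.2361

3.0000 ± 2.2361i


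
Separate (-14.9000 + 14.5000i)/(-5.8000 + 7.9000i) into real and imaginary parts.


Multiply by conjugate: (-14.9000 + 14.5000i)(-5.8000 - 7.9000i) / ((-5.8)^2 + 7.9^2)
Numerator real = -14.9*(-5.8) + 14.5*7.9 = 200.97
Numerator imag = 14.5*(-5.8) - (-14.9)*7.9 = 33.61
Denominator = 96.05
Re(z) = 200.97/96.05 = 2.0923
Im(z) = 33.61/96.05 = 0.3499

Re(z) = 2.0923, Im(z) = 0.3499


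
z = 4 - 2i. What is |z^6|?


|z| = sqrt(16+4) = sqrt(20) = 4.4721
|z^6| = |z|^6 = (sqrt(20))^6 = 20^3 = 8000

|z^6| = 8000


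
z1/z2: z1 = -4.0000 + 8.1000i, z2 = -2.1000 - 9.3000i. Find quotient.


Conjugate of z2 = -2.1000 + 9.3000i
Numerator: (-4.0000 + 8.1000i)(-2.1000 + 9.3000i) = -66.9300 - 54.2100i
Denominator: (-2.1)^2 + (-9.3)^2 = 90.9
Result = (-66.9300 - 54.2100i)/90.9

-0.7363 - 0.5964i


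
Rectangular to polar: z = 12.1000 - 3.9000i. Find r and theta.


r = sqrt(146.41+15.21) = sqrt(161.62) = 12.7130
theta = atan2(-3.9, 12.1) = -17.8649 degrees

r = 12.7130, theta = -17.8649 degrees


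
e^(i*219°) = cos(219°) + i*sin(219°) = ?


cos(219°) = -0.7771
sin(219°) = -0.6293

e^(i*219°) = -0.7771 - 0.6293i


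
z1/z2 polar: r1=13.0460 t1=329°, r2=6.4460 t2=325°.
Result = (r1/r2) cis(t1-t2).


r = 13.0460 / 6.4460 = 2.0239
theta = 329° - 325° = 4° = 4° (mod 360)

2.0239 cis(4°)


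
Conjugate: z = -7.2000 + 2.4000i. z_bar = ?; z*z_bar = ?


z_bar = -7.2000 - 2.4000i
z*z_bar = (-7.2)^2 + 2.4^2 = 51.84 + 5.76 = 57.6

z_bar = -7.2000 - 2.4000i, z*z_bar = 57.6


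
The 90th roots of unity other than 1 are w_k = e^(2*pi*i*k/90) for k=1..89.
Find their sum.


With w = e^(2*pi*i/90), all 90 of the 90th roots of unity w^0 = 1, w, ..., w^(89) sum to 0: 1 + w + ... + w^(89) = (1 - w^90)/(1 - w) = 0 since w^90 = 1, w ≠ 1.
Removing the root 1: w + w^2 + ... + w^(89) = 0 - 1 = -1

Sum = -1


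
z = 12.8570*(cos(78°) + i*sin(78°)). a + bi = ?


a = 12.8570*cos(78°) = 12.8570*0.20791 = 2.6731
b = 12.8570*sin(78°) = 12.8570*0.978148 = 12.5760

2.6731 + 12.5760i


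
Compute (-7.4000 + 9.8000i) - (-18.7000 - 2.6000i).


Real: -7.4 + 18.7 = 11.3
Imag: 9.8 + 2.6 = 12.4

11.3000 + 12.4000i


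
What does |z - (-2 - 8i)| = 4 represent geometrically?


|z - z0| = r is a circle with center z0 and radius r.
Center = (-2, -8), radius = 4

Circle with center (-2, -8) and radius 4


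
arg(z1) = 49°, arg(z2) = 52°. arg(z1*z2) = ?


arg(z1*z2) = 49° + 52° = 101°
Normalized to (-180°, 180°]: 101°

101°


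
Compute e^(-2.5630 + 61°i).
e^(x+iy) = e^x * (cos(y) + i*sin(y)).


e^-2.5630 = 0.0771
cos(61°) = 0.4848
sin(61°) = 0.8746
Real = 0.0771*0.4848 = 0.0374
Imag = 0.0771*0.8746 = 0.0674

0.0374 + 0.0674i


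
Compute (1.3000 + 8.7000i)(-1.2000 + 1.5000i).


Real = 1.3*(-1.2) - 8.7*1.5 = -1.56 - 13.05 = -14.61
Imag = 1.3*1.5 - (1.2)*8.7 = 1.95 - (10.44) = -8.49

-14.6100 - 8.4900i


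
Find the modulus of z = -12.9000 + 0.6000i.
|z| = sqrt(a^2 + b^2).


|z| = sqrt((-12.9)^2 + 0.6^2) = sqrt(166.41 + 0.36) = sqrt(166.77) = 12.9139

|z| = 12.9139


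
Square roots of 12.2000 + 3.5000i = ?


|z| = sqrt(148.84+12.25) = 12.6921
sqrt((|z|+a)/2) = sqrt((12.6921+12.2)/2) = sqrt(12.4461) = 3.5279
sqrt((|z|-a)/2) = sqrt((12.6921-12.2)/2) = sqrt(0.2461) = 0.4960

±(3.5279 + 0.4960i) i.e. 3.5279 + 0.4960i and -3.5279 - 0.4960i


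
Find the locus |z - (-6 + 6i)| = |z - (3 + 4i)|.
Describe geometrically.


Equal distances means the locus is the perpendicular bisector of z1 and z2.
Midpoint = ((-6+3)/2, (6+4)/2) = (-1.5000, 5.0000)

Perpendicular bisector through (-1.5000, 5.0000)


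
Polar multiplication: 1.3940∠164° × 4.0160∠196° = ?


r = 1.3940 * 4.0160 = 5.5983
theta = 164° + 196° = 360° = 0° (mod 360)

5.5983 cis(0°)


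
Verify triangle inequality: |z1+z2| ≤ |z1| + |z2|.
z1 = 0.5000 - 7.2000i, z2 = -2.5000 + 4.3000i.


|z1| = sqrt(0.5^2 + (-7.2)^2) = sqrt(52.09) = 7.2173
|z2| = sqrt((-2.5)^2 + 4.3^2) = sqrt(24.74) = 4.9739
z1+z2 = -2.0000 - 2.9000i
|z1+z2| = sqrt(12.41) = 3.5228
|z1|+|z2| = 7.2173 + 4.9739 = 12.1912

|z1+z2| = 3.5228 ≤ |z1|+|z2| = 12.1912 (verified)


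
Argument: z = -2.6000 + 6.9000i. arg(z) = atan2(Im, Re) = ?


Re = -2.6, Im = 6.9
arg = atan2(6.9, -2.6) = 110.6470 degrees

arg(z) = 110.6470 degrees


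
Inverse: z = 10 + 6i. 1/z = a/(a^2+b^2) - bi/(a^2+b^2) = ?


|z|^2 = 100+36 = 136
1/z = (10 - 6i)/136

1/z = 0.0735 - 0.0441i


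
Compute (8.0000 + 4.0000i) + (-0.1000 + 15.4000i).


Real: 8 - 0.1 = 7.9
Imag: 4 + 15.4 = 19.4

7.9000 + 19.4000i


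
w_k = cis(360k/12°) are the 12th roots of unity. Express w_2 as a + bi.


Angle = 360*2/12 = 60°
a = cos(60°) = 0.5000
b = sin(60°) = 0.8660

0.5000 + 0.8660i


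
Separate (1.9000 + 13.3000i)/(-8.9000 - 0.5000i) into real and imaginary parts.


Multiply by conjugate: (1.9000 + 13.3000i)(-8.9000 + 0.5000i) / ((-8.9)^2 + (-0.5)^2)
Numerator real = 1.9*(-8.9) + 13.3*(-0.5) = -23.56
Numerator imag = 13.3*(-8.9) - 1.9*(-0.5) = -117.42
Denominator = 79.46
Re(z) = -23.56/79.46 = -0.2965
Im(z) = -117.42/79.46 = -1.4777

Re(z) = -0.2965, Im(z) = -1.4777


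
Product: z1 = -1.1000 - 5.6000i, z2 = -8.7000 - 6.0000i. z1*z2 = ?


Real = -1.1*(-8.7) - (-5.6)*(-6) = 9.57 - 33.6 = -24.03
Imag = -1.1*(-6) - (8.7)*(-5.6) = 6.6 + 48.72 = 55.32

-24.0300 + 55.3200i


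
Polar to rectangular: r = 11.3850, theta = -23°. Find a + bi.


a = 11.3850*cos(-23°) = 11.3850*0.9205 = 10.4799
b = 11.3850*sin(-23°) = 11.3850*(-0.39073) = -4.4485

10.4799 - 4.4485i


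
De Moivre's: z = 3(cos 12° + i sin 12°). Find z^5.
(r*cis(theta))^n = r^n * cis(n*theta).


r^5 = 3^5 = 243
n*theta = 5*12° = 60° = 60° (mod 360)
a = 243*cos(60°) = 121.5000
b = 243*sin(60°) = 210.4442

243 cis(60°) = 121.5000 + 210.4442i


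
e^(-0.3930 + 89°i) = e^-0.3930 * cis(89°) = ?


e^-0.3930 = 0.6750
cos(89°) = 0.0175
sin(89°) = 0.9998
Real = 0.6750*0.0175 = 0.0118
Imag = 0.6750*0.9998 = 0.6749

0.0118 + 0.6749i


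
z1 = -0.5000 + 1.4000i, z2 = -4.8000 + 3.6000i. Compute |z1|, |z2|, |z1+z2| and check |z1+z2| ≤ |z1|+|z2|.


|z1| = sqrt((-0.5)^2 + 1.4^2) = sqrt(2.21) = 1.4866
|z2| = sqrt((-4.8)^2 + 3.6^2) = sqrt(36) = 6.0000
z1+z2 = -5.3000 + 5.0000i
|z1+z2| = sqrt(53.09) = 7.2863
|z1|+|z2| = 1.4866 + 6.0000 = 7.4866

|z1+z2| = 7.2863 ≤ |z1|+|z2| = 7.4866 (verified)


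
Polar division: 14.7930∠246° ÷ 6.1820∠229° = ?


r = 14.7930 / 6.1820 = 2.3929
theta = 246° - 229° = 17° = 17° (mod 360)

2.3929 cis(17°)


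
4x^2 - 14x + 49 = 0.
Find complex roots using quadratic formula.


disc = (-14)^2 - 4*4*49 = 196 - 784 = -588
sqrt(|disc|) = sqrt(588) = 24.2487
Real part = 14/(2*4) = 1.7500
Imag part = 24.2487/(2*4) = 3.0311

1.7500 ± 3.0311i


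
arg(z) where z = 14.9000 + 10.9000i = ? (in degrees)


Re = 14.9, Im = 10.9
arg = atan2(10.9, 14.9) = 36.1871 degrees

arg(z) = 36.1871 degrees


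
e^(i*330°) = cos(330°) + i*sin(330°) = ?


cos(330°) = 0.8660
sin(330°) = -0.5000

e^(i*330°) = 0.8660 - 0.5000i


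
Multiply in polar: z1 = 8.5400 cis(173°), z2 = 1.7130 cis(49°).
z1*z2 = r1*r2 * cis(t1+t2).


r = 8.5400 * 1.7130 = 14.6290
theta = 173° + 49° = 222° = 222° (mod 360)

14.6290 cis(222°)


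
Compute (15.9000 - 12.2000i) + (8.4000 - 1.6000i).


Real: 15.9 + 8.4 = 24.3
Imag: -12.2 - 1.6 = -13.8

24.3000 - 13.8000i


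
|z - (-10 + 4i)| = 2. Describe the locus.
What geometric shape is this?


|z - z0| = r is a circle with center z0 and radius r.
Center = (-10, 4), radius = 2

Circle with center (-10, 4) and radius 2


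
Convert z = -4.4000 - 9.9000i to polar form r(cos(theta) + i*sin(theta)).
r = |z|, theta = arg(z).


r = sqrt(19.36+98.01) = sqrt(117.37) = 10.8337
theta = atan2(-9.9, -4.4) = -113.9625 degrees

r = 10.8337, theta = -113.9625 degrees


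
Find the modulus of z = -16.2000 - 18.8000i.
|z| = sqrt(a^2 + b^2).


|z| = sqrt((-16.2)^2 + (-18.8)^2) = sqrt(262.44 + 353.44) = sqrt(615.88) = 24.8169

|z| = 24.8169


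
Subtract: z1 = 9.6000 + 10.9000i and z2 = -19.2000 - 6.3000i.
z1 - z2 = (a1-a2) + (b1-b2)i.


Real: 9.6 + 19.2 = 28.8
Imag: 10.9 + 6.3 = 17.2

28.8000 + 17.2000i


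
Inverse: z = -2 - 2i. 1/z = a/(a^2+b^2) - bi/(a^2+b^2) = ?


|z|^2 = 4+4 = 8
1/z = (-2 + 2i)/8

1/z = -0.2500 + 0.2500i


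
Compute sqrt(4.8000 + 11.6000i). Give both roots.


|z| = sqrt(23.04+134.56) = 12.5539
sqrt((|z|+a)/2) = sqrt((12.5539+4.8)/2) = sqrt(8.6769) = 2.9457
sqrt((|z|-a)/2) = sqrt((12.5539-4.8)/2) = sqrt(3.8769) = 1.9690

±(2.9457 + 1.9690i) i.e. 2.9457 + 1.9690i and -2.9457 - 1.9690i


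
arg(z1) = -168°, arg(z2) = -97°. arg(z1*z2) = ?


arg(z1*z2) = -168° - 97° = -265°
Normalized to (-180°, 180°]: 95°

95°


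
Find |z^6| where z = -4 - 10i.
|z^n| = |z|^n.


|z| = sqrt(16+100) = sqrt(116) = 10.7703
|z^6| = |z|^6 = (sqrt(116))^6 = 116^3 = 1560896

|z^6| = 1560896


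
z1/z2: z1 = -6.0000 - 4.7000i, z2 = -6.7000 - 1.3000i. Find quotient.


Conjugate of z2 = -6.7000 + 1.3000i
Numerator: (-6.0000 - 4.7000i)(-6.7000 + 1.3000i) = 46.3100 + 23.6900i
Denominator: (-6.7)^2 + (-1.3)^2 = 46.58
Result = (46.3100 + 23.6900i)/46.58

0.9942 + 0.5086i


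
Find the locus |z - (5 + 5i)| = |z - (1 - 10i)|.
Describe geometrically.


Equal distances means the locus is the perpendicular bisector of z1 and z2.
Midpoint = ((5+1)/2, (5+(-10))/2) = (3.0000, -2.5000)

Perpendicular bisector through (3.0000, -2.5000)


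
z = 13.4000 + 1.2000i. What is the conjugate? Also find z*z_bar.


z_bar = 13.4000 - 1.2000i
z*z_bar = 13.4^2 + 1.2^2 = 179.56 + 1.44 = 181

z_bar = 13.4000 - 1.2000i, z*z_bar = 181


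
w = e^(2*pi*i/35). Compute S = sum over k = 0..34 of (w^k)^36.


The roots are w_k = w^k with w = e^(2*pi*i/35), and (w^k)^36 = (w^36)^k.
So S = 1 + u + u^2 + ... + u^(34) with u = w^36.
36 = 1*35 + 1, so 36 is not a multiple of 35: u = (w^35)^1 * w^1 = w^1 ≠ 1 (w is a primitive 35th root), while u^35 = (w^35)^36 = 1.
Geometric series: S = (1 - u^35)/(1 - u) = (1 - 1)/(1 - u) = 0

S = 0


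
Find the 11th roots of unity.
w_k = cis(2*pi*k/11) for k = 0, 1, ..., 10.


The 11th roots of unity are cis(360k/11°) for k=0..10
Angle step = 360/11 = 32.7273°
Primitive root: cis(32.7273°)
Primitive root = 0.8413 + 0.5406i

11 roots at angles: 0°, 32.7273°, 65.4545°, 98.1818°, 130.9091°, 163.6364°, 196.3636°, 229.0909°, 261.8182°, 294.5455°, 327.2727°


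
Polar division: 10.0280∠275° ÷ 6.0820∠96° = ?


r = 10.0280 / 6.0820 = 1.6488
theta = 275° - 96° = 179° = 179° (mod 360)

1.6488 cis(179°)


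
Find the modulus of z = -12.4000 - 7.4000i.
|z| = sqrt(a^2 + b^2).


|z| = sqrt((-12.4)^2 + (-7.4)^2) = sqrt(153.76 + 54.76) = sqrt(208.52) = 14.4402

|z| = 14.4402


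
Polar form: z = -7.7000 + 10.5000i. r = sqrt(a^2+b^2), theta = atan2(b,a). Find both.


r = sqrt(59.29+110.25) = sqrt(169.54) = 13.0208
theta = atan2(10.5, -7.7) = 126.2538 degrees

r = 13.0208, theta = 126.2538 degrees


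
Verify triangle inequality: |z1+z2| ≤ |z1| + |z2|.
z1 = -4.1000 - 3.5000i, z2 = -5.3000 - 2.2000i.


|z1| = sqrt((-4.1)^2 + (-3.5)^2) = sqrt(29.06) = 5.3907
|z2| = sqrt((-5.3)^2 + (-2.2)^2) = sqrt(32.93) = 5.7385
z1+z2 = -9.4000 - 5.7000i
|z1+z2| = sqrt(120.85) = 10.9932
|z1|+|z2| = 5.3907 + 5.7385 = 11.1292

|z1+z2| = 10.9932 ≤ |z1|+|z2| = 11.1292 (verified)


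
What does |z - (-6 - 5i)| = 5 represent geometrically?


|z - z0| = r is a circle with center z0 and radius r.
Center = (-6, -5), radius = 5

Circle with center (-6, -5) and radius 5


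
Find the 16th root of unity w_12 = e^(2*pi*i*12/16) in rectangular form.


Angle = 360*12/16 = 270°
a = cos(270°) = 0
b = sin(270°) = -1.0000

0 - 1.0000i


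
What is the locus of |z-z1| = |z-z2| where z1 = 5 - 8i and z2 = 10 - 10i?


Equal distances means the locus is the perpendicular bisector of z1 and z2.
Midpoint = ((5+10)/2, (-8+(-10))/2) = (7.5000, -9.0000)

Perpendicular bisector through (7.5000, -9.0000)


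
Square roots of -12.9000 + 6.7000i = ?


|z| = sqrt(166.41+44.89) = 14.5362
sqrt((|z|+a)/2) = sqrt((14.5362+(-12.9))/2) = sqrt(0.8181) = 0.9045
sqrt((|z|-a)/2) = sqrt((14.5362-(-12.9))/2) = sqrt(13.7181) = 3.7038

±(0.9045 + 3.7038i) i.e. 0.9045 + 3.7038i and -0.9045 - 3.7038i


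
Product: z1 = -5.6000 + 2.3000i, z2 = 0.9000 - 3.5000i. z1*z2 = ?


Real = -5.6*0.9 - 2.3*(-3.5) = -5.04 - (-8.05) = 3.01
Imag = -5.6*(-3.5) + 0.9*2.3 = 19.6 + 2.07 = 21.67

3.0100 + 21.6700i


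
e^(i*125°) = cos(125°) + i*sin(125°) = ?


cos(125°) = -0.5736
sin(125°) = 0.8192

e^(i*125°) = -0.5736 + 0.8192i


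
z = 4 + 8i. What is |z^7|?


|z| = sqrt(16+64) = sqrt(80) = 8.9443
|z^7| = |z|^7 = (sqrt(80))^7 = 80^3 * sqrt(80) = 512000*sqrt(80)

|z^7| = 512000*sqrt(80) ≈ 4579467.2179


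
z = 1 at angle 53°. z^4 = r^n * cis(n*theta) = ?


r^4 = 1^4 = 1
n*theta = 4*53° = 212° = 212° (mod 360)
a = 1*cos(212°) = -0.8480
b = 1*sin(212°) = -0.5299

1 cis(212°) = -0.8480 - 0.5299i


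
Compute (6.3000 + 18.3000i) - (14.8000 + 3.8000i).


Real: 6.3 - 14.8 = -8.5
Imag: 18.3 - 3.8 = 14.5

-8.5000 + 14.5000i


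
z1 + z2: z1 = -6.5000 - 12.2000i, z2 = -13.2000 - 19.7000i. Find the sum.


Real: -6.5 - 13.2 = -19.7
Imag: -12.2 - 19.7 = -31.9

-19.7000 - 31.9000i


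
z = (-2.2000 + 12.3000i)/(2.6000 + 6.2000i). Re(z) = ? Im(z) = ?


Multiply by conjugate: (-2.2000 + 12.3000i)(2.6000 - 6.2000i) / (2.6^2 + 6.2^2)
Numerator real = -2.2*2.6 + 12.3*6.2 = 70.54
Numerator imag = 12.3*2.6 - (-2.2)*6.2 = 45.62
Denominator = 45.2
Re(z) = 70.54/45.2 = 1.5606
Im(z) = 45.62/45.2 = 1.0093

Re(z) = 1.5606, Im(z) = 1.0093
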